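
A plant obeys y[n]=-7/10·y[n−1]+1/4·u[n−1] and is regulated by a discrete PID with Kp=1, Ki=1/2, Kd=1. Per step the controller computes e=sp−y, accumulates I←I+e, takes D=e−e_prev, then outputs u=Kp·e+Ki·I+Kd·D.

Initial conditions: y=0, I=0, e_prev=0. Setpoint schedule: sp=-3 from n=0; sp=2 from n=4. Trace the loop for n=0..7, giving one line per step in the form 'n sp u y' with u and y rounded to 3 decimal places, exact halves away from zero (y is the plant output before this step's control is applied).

(exact arithmetic carried between steps; '≈' marks a value shown rounded to 6 d.p. or computed from one; I and e_prev carry over from the previous line; the table rounds u and y to 3 d.p., halves away from zero)
n=0: y=0, sp=-3, e=sp−y=-3; I=-3, D=e−e_prev=-3; u=1·(-3)+1/2·(-3)+1·(-3)=-7.5; next y=-7/10·0+1/4·(-7.5)=-1.875
n=1: y=-1.875, sp=-3, e=sp−y=-1.125; I=-4.125, D=e−e_prev=1.875; u=1·(-1.125)+1/2·(-4.125)+1·1.875=-1.3125; next y=-7/10·(-1.875)+1/4·(-1.3125)=0.984375
n=2: y=0.984375, sp=-3, e=sp−y=-3.984375; I=-8.109375, D=e−e_prev=-2.859375; u=1·(-3.984375)+1/2·(-8.109375)+1·(-2.859375)≈-10.898438; next y=-7/10·0.984375+1/4·(-10.898438)≈-3.413672
n=3: y≈-3.413672, sp=-3, e=sp−y≈0.413672; I≈-7.695703, D=e−e_prev≈4.398047; u=1·0.413672+1/2·(-7.695703)+1·4.398047≈0.963867; next y=-7/10·(-3.413672)+1/4·0.963867≈2.630537
n=4: y≈2.630537, sp=2, e=sp−y≈-0.630537; I≈-8.326240, D=e−e_prev≈-1.044209; u=1·(-0.630537)+1/2·(-8.326240)+1·(-1.044209)≈-5.837866; next y=-7/10·2.630537+1/4·(-5.837866)≈-3.300843
n=5: y≈-3.300843, sp=2, e=sp−y≈5.300843; I≈-3.025398, D=e−e_prev≈5.931380; u=1·5.300843+1/2·(-3.025398)+1·5.931380≈9.719523; next y=-7/10·(-3.300843)+1/4·9.719523≈4.740471
n=6: y≈4.740471, sp=2, e=sp−y≈-2.740471; I≈-5.765868, D=e−e_prev≈-8.041313; u=1·(-2.740471)+1/2·(-5.765868)+1·(-8.041313)≈-13.664718; next y=-7/10·4.740471+1/4·(-13.664718)≈-6.734509
n=7: y≈-6.734509, sp=2, e=sp−y≈8.734509; I≈2.968641, D=e−e_prev≈11.474979; u=1·8.734509+1/2·2.968641+1·11.474979≈21.693809; next y=-7/10·(-6.734509)+1/4·21.693809≈10.137608

0 -3 -7.500 0.000
1 -3 -1.313 -1.875
2 -3 -10.898 0.984
3 -3 0.964 -3.414
4 2 -5.838 2.631
5 2 9.720 -3.301
6 2 -13.665 4.740
7 2 21.694 -6.735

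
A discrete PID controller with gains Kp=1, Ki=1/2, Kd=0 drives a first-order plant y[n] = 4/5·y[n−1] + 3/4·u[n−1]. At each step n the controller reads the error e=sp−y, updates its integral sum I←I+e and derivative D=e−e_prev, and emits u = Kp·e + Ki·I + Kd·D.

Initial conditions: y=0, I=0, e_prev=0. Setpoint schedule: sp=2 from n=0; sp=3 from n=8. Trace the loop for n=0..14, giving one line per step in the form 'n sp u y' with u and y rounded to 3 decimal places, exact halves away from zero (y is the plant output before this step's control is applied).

(exact arithmetic carried between steps; '≈' marks a value shown rounded to 6 d.p. or computed from one; I and e_prev carry over from the previous line; the table rounds u and y to 3 d.p., halves away from zero)
n=0: y=0, sp=2, e=sp−y=2; I=2, D=e−e_prev=2; u=1·2+1/2·2+0·2=3; next y=4/5·0+3/4·3=2.25
n=1: y=2.25, sp=2, e=sp−y=-0.25; I=1.75, D=e−e_prev=-2.25; u=1·(-0.25)+1/2·1.75+0·(-2.25)=0.625; next y=4/5·2.25+3/4·0.625=2.26875
n=2: y=2.26875, sp=2, e=sp−y=-0.26875; I=1.48125, D=e−e_prev=-0.01875; u=1·(-0.26875)+1/2·1.48125+0·(-0.01875)=0.471875; next y=4/5·2.26875+3/4·0.471875≈2.168906
n=3: y≈2.168906, sp=2, e=sp−y≈-0.168906; I≈1.312344, D=e−e_prev≈0.099844; u=1·(-0.168906)+1/2·1.312344+0·0.099844≈0.487266; next y=4/5·2.168906+3/4·0.487266≈2.100574
n=4: y≈2.100574, sp=2, e=sp−y≈-0.100574; I≈1.211770, D=e−e_prev≈0.068332; u=1·(-0.100574)+1/2·1.211770+0·0.068332≈0.505311; next y=4/5·2.100574+3/4·0.505311≈2.059442
n=5: y≈2.059442, sp=2, e=sp−y≈-0.059442; I≈1.152327, D=e−e_prev≈0.041132; u=1·(-0.059442)+1/2·1.152327+0·0.041132≈0.516721; next y=4/5·2.059442+3/4·0.516721≈2.035095
n=6: y≈2.035095, sp=2, e=sp−y≈-0.035095; I≈1.117232, D=e−e_prev≈0.024347; u=1·(-0.035095)+1/2·1.117232+0·0.024347≈0.523521; next y=4/5·2.035095+3/4·0.523521≈2.020717
n=7: y≈2.020717, sp=2, e=sp−y≈-0.020717; I≈1.096516, D=e−e_prev≈0.014378; u=1·(-0.020717)+1/2·1.096516+0·0.014378≈0.527541; next y=4/5·2.020717+3/4·0.527541≈2.012229
n=8: y≈2.012229, sp=3, e=sp−y≈0.987771; I≈2.084286, D=e−e_prev≈1.008488; u=1·0.987771+1/2·2.084286+0·1.008488≈2.029914; next y=4/5·2.012229+3/4·2.029914≈3.132219
n=9: y≈3.132219, sp=3, e=sp−y≈-0.132219; I≈1.952068, D=e−e_prev≈-1.119990; u=1·(-0.132219)+1/2·1.952068+0·(-1.119990)≈0.843815; next y=4/5·3.132219+3/4·0.843815≈3.138636
n=10: y≈3.138636, sp=3, e=sp−y≈-0.138636; I≈1.813431, D=e−e_prev≈-0.006417; u=1·(-0.138636)+1/2·1.813431+0·(-0.006417)≈0.768079; next y=4/5·3.138636+3/4·0.768079≈3.086969
n=11: y≈3.086969, sp=3, e=sp−y≈-0.086969; I≈1.726463, D=e−e_prev≈0.051668; u=1·(-0.086969)+1/2·1.726463+0·0.051668≈0.776263; next y=4/5·3.086969+3/4·0.776263≈3.051772
n=12: y≈3.051772, sp=3, e=sp−y≈-0.051772; I≈1.674691, D=e−e_prev≈0.035197; u=1·(-0.051772)+1/2·1.674691+0·0.035197≈0.785573; next y=4/5·3.051772+3/4·0.785573≈3.030598
n=13: y≈3.030598, sp=3, e=sp−y≈-0.030598; I≈1.644093, D=e−e_prev≈0.021174; u=1·(-0.030598)+1/2·1.644093+0·0.021174≈0.791449; next y=4/5·3.030598+3/4·0.791449≈3.018065
n=14: y≈3.018065, sp=3, e=sp−y≈-0.018065; I≈1.626028, D=e−e_prev≈0.012533; u=1·(-0.018065)+1/2·1.626028+0·0.012533≈0.794949; next y=4/5·3.018065+3/4·0.794949≈3.010664

0 2 3.000 0.000
1 2 0.625 2.250
2 2 0.472 2.269
3 2 0.487 2.169
4 2 0.505 2.101
5 2 0.517 2.059
6 2 0.524 2.035
7 2 0.528 2.021
8 3 2.030 2.012
9 3 0.844 3.132
10 3 0.768 3.139
11 3 0.776 3.087
12 3 0.786 3.052
13 3 0.791 3.031
14 3 0.795 3.018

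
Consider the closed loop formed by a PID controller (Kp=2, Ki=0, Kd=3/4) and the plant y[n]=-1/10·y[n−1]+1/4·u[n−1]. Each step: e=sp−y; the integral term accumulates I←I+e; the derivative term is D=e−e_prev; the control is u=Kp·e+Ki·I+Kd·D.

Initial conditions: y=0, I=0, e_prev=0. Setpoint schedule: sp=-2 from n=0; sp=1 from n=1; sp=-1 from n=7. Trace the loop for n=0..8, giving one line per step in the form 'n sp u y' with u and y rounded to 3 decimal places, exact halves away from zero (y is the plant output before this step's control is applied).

0 -2 -5.500 0.000
1 1 8.031 -1.375
2 1 -4.931 2.145
3 1 7.589 -1.447
4 1 -4.701 2.042
5 1 7.325 -1.379
6 1 -4.450 1.969
7 -1 1.578 -1.309
8 -1 -4.427 0.525

(exact arithmetic carried between steps; '≈' marks a value shown rounded to 6 d.p. or computed from one; I and e_prev carry over from the previous line; the table rounds u and y to 3 d.p., halves away from zero)
n=0: y=0, sp=-2, e=sp−y=-2; I=-2, D=e−e_prev=-2; u=2·(-2)+0·(-2)+3/4·(-2)=-5.5; next y=-1/10·0+1/4·(-5.5)=-1.375
n=1: y=-1.375, sp=1, e=sp−y=2.375; I=0.375, D=e−e_prev=4.375; u=2·2.375+0·0.375+3/4·4.375=8.03125; next y=-1/10·(-1.375)+1/4·8.03125≈2.145313
n=2: y≈2.145313, sp=1, e=sp−y≈-1.145313; I≈-0.770313, D=e−e_prev≈-3.520313; u=2·(-1.145313)+0·(-0.770313)+3/4·(-3.520313)≈-4.930859; next y=-1/10·2.145313+1/4·(-4.930859)≈-1.447246
n=3: y≈-1.447246, sp=1, e=sp−y≈2.447246; I≈1.676934, D=e−e_prev≈3.592559; u=2·2.447246+0·1.676934+3/4·3.592559≈7.588911; next y=-1/10·(-1.447246)+1/4·7.588911≈2.041952
n=4: y≈2.041952, sp=1, e=sp−y≈-1.041952; I≈0.634981, D=e−e_prev≈-3.489198; u=2·(-1.041952)+0·0.634981+3/4·(-3.489198)≈-4.700804; next y=-1/10·2.041952+1/4·(-4.700804)≈-1.379396
n=5: y≈-1.379396, sp=1, e=sp−y≈2.379396; I≈3.014377, D=e−e_prev≈3.421349; u=2·2.379396+0·3.014377+3/4·3.421349≈7.324804; next y=-1/10·(-1.379396)+1/4·7.324804≈1.969141
n=6: y≈1.969141, sp=1, e=sp−y≈-0.969141; I≈2.045237, D=e−e_prev≈-3.348537; u=2·(-0.969141)+0·2.045237+3/4·(-3.348537)≈-4.449684; next y=-1/10·1.969141+1/4·(-4.449684)≈-1.309335
n=7: y≈-1.309335, sp=-1, e=sp−y≈0.309335; I≈2.354572, D=e−e_prev≈1.278475; u=2·0.309335+0·2.354572+3/4·1.278475≈1.577527; next y=-1/10·(-1.309335)+1/4·1.577527≈0.525315
n=8: y≈0.525315, sp=-1, e=sp−y≈-1.525315; I≈0.829257, D=e−e_prev≈-1.834650; u=2·(-1.525315)+0·0.829257+3/4·(-1.834650)≈-4.426618; next y=-1/10·0.525315+1/4·(-4.426618)≈-1.159186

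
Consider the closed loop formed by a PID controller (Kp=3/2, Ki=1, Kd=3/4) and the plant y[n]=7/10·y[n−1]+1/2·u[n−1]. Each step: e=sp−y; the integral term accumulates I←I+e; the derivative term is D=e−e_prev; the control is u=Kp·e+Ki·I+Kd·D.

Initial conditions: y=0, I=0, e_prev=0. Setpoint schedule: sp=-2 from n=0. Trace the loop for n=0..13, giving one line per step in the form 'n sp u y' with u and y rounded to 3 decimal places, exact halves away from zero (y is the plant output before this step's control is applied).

(exact arithmetic carried between steps; '≈' marks a value shown rounded to 6 d.p. or computed from one; I and e_prev carry over from the previous line; the table rounds u and y to 3 d.p., halves away from zero)
n=0: y=0, sp=-2, e=sp−y=-2; I=-2, D=e−e_prev=-2; u=3/2·(-2)+1·(-2)+3/4·(-2)=-6.5; next y=7/10·0+1/2·(-6.5)=-3.25
n=1: y=-3.25, sp=-2, e=sp−y=1.25; I=-0.75, D=e−e_prev=3.25; u=3/2·1.25+1·(-0.75)+3/4·3.25=3.5625; next y=7/10·(-3.25)+1/2·3.5625=-0.49375
n=2: y=-0.49375, sp=-2, e=sp−y=-1.50625; I=-2.25625, D=e−e_prev=-2.75625; u=3/2·(-1.50625)+1·(-2.25625)+3/4·(-2.75625)≈-6.582813; next y=7/10·(-0.49375)+1/2·(-6.582813)≈-3.637031
n=3: y≈-3.637031, sp=-2, e=sp−y≈1.637031; I≈-0.619219, D=e−e_prev≈3.143281; u=3/2·1.637031+1·(-0.619219)+3/4·3.143281≈4.193789; next y=7/10·(-3.637031)+1/2·4.193789≈-0.449027
n=4: y≈-0.449027, sp=-2, e=sp−y≈-1.550973; I≈-2.170191, D=e−e_prev≈-3.188004; u=3/2·(-1.550973)+1·(-2.170191)+3/4·(-3.188004)≈-6.887653; next y=7/10·(-0.449027)+1/2·(-6.887653)≈-3.758146
n=5: y≈-3.758146, sp=-2, e=sp−y≈1.758146; I≈-0.412046, D=e−e_prev≈3.309118; u=3/2·1.758146+1·(-0.412046)+3/4·3.309118≈4.707012; next y=7/10·(-3.758146)+1/2·4.707012≈-0.277196
n=6: y≈-0.277196, sp=-2, e=sp−y≈-1.722804; I≈-2.134850, D=e−e_prev≈-3.480950; u=3/2·(-1.722804)+1·(-2.134850)+3/4·(-3.480950)≈-7.329768; next y=7/10·(-0.277196)+1/2·(-7.329768)≈-3.858921
n=7: y≈-3.858921, sp=-2, e=sp−y≈1.858921; I≈-0.275928, D=e−e_prev≈3.581725; u=3/2·1.858921+1·(-0.275928)+3/4·3.581725≈5.198747; next y=7/10·(-3.858921)+1/2·5.198747≈-0.101871
n=8: y≈-0.101871, sp=-2, e=sp−y≈-1.898129; I≈-2.174057, D=e−e_prev≈-3.757050; u=3/2·(-1.898129)+1·(-2.174057)+3/4·(-3.757050)≈-7.839038; next y=7/10·(-0.101871)+1/2·(-7.839038)≈-3.990829
n=9: y≈-3.990829, sp=-2, e=sp−y≈1.990829; I≈-0.183228, D=e−e_prev≈3.888957; u=3/2·1.990829+1·(-0.183228)+3/4·3.888957≈5.719733; next y=7/10·(-3.990829)+1/2·5.719733≈0.066286
n=10: y≈0.066286, sp=-2, e=sp−y≈-2.066286; I≈-2.249515, D=e−e_prev≈-4.057115; u=3/2·(-2.066286)+1·(-2.249515)+3/4·(-4.057115)≈-8.391780; next y=7/10·0.066286+1/2·(-8.391780)≈-4.149490
n=11: y≈-4.149490, sp=-2, e=sp−y≈2.149490; I≈-0.100025, D=e−e_prev≈4.215776; u=3/2·2.149490+1·(-0.100025)+3/4·4.215776≈6.286042; next y=7/10·(-4.149490)+1/2·6.286042≈0.238378
n=12: y≈0.238378, sp=-2, e=sp−y≈-2.238378; I≈-2.338403, D=e−e_prev≈-4.387868; u=3/2·(-2.238378)+1·(-2.338403)+3/4·(-4.387868)≈-8.986871; next y=7/10·0.238378+1/2·(-8.986871)≈-4.326571
n=13: y≈-4.326571, sp=-2, e=sp−y≈2.326571; I≈-0.011832, D=e−e_prev≈4.564949; u=3/2·2.326571+1·(-0.011832)+3/4·4.564949≈6.901736; next y=7/10·(-4.326571)+1/2·6.901736≈0.422268

0 -2 -6.500 0.000
1 -2 3.563 -3.250
2 -2 -6.583 -0.494
3 -2 4.194 -3.637
4 -2 -6.888 -0.449
5 -2 4.707 -3.758
6 -2 -7.330 -0.277
7 -2 5.199 -3.859
8 -2 -7.839 -0.102
9 -2 5.720 -3.991
10 -2 -8.392 0.066
11 -2 6.286 -4.149
12 -2 -8.987 0.238
13 -2 6.902 -4.327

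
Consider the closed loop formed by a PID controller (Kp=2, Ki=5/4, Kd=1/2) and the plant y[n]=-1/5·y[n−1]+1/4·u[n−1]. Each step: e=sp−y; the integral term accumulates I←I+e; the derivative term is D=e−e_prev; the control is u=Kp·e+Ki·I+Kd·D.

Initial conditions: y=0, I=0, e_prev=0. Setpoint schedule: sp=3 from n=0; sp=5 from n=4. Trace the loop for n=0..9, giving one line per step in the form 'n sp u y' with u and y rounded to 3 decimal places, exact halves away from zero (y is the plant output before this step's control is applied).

(exact arithmetic carried between steps; '≈' marks a value shown rounded to 6 d.p. or computed from one; I and e_prev carry over from the previous line; the table rounds u and y to 3 d.p., halves away from zero)
n=0: y=0, sp=3, e=sp−y=3; I=3, D=e−e_prev=3; u=2·3+5/4·3+1/2·3=11.25; next y=-1/5·0+1/4·11.25=2.8125
n=1: y=2.8125, sp=3, e=sp−y=0.1875; I=3.1875, D=e−e_prev=-2.8125; u=2·0.1875+5/4·3.1875+1/2·(-2.8125)=2.953125; next y=-1/5·2.8125+1/4·2.953125≈0.175781
n=2: y≈0.175781, sp=3, e=sp−y≈2.824219; I≈6.011719, D=e−e_prev≈2.636719; u=2·2.824219+5/4·6.011719+1/2·2.636719≈14.481445; next y=-1/5·0.175781+1/4·14.481445≈3.585205
n=3: y≈3.585205, sp=3, e=sp−y≈-0.585205; I≈5.426514, D=e−e_prev≈-3.409424; u=2·(-0.585205)+5/4·5.426514+1/2·(-3.409424)≈3.908020; next y=-1/5·3.585205+1/4·3.908020≈0.259964
n=4: y≈0.259964, sp=5, e=sp−y≈4.740036; I≈10.166550, D=e−e_prev≈5.325241; u=2·4.740036+5/4·10.166550+1/2·5.325241≈24.850880; next y=-1/5·0.259964+1/4·24.850880≈6.160727
n=5: y≈6.160727, sp=5, e=sp−y≈-1.160727; I≈9.005823, D=e−e_prev≈-5.900763; u=2·(-1.160727)+5/4·9.005823+1/2·(-5.900763)≈5.985442; next y=-1/5·6.160727+1/4·5.985442≈0.264215
n=6: y≈0.264215, sp=5, e=sp−y≈4.735785; I≈13.741607, D=e−e_prev≈5.896512; u=2·4.735785+5/4·13.741607+1/2·5.896512≈29.596835; next y=-1/5·0.264215+1/4·29.596835≈7.346366
n=7: y≈7.346366, sp=5, e=sp−y≈-2.346366; I≈11.395242, D=e−e_prev≈-7.082151; u=2·(-2.346366)+5/4·11.395242+1/2·(-7.082151)≈6.010246; next y=-1/5·7.346366+1/4·6.010246≈0.033288
n=8: y≈0.033288, sp=5, e=sp−y≈4.966712; I≈16.361953, D=e−e_prev≈7.313077; u=2·4.966712+5/4·16.361953+1/2·7.313077≈34.042404; next y=-1/5·0.033288+1/4·34.042404≈8.503943
n=9: y≈8.503943, sp=5, e=sp−y≈-3.503943; I≈12.858010, D=e−e_prev≈-8.470655; u=2·(-3.503943)+5/4·12.858010+1/2·(-8.470655)≈4.829298; next y=-1/5·8.503943+1/4·4.829298≈-0.493464

0 3 11.250 0.000
1 3 2.953 2.813
2 3 14.481 0.176
3 3 3.908 3.585
4 5 24.851 0.260
5 5 5.985 6.161
6 5 29.597 0.264
7 5 6.010 7.346
8 5 34.042 0.033
9 5 4.829 8.504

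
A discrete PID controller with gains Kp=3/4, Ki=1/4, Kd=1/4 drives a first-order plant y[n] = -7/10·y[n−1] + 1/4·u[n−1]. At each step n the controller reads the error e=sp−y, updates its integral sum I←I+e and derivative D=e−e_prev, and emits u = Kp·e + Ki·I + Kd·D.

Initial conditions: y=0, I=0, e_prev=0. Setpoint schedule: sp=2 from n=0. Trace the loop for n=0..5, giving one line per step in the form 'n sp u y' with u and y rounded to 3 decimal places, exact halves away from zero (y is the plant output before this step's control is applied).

(exact arithmetic carried between steps; '≈' marks a value shown rounded to 6 d.p. or computed from one; I and e_prev carry over from the previous line; the table rounds u and y to 3 d.p., halves away from zero)
n=0: y=0, sp=2, e=sp−y=2; I=2, D=e−e_prev=2; u=3/4·2+1/4·2+1/4·2=2.5; next y=-7/10·0+1/4·2.5=0.625
n=1: y=0.625, sp=2, e=sp−y=1.375; I=3.375, D=e−e_prev=-0.625; u=3/4·1.375+1/4·3.375+1/4·(-0.625)=1.71875; next y=-7/10·0.625+1/4·1.71875≈-0.007813
n=2: y≈-0.007813, sp=2, e=sp−y≈2.007813; I≈5.382813, D=e−e_prev≈0.632813; u=3/4·2.007813+1/4·5.382813+1/4·0.632813≈3.009766; next y=-7/10·(-0.007813)+1/4·3.009766≈0.757910
n=3: y≈0.757910, sp=2, e=sp−y≈1.242090; I≈6.624902, D=e−e_prev≈-0.765723; u=3/4·1.242090+1/4·6.624902+1/4·(-0.765723)≈2.396362; next y=-7/10·0.757910+1/4·2.396362≈0.068553
n=4: y≈0.068553, sp=2, e=sp−y≈1.931447; I≈8.556349, D=e−e_prev≈0.689357; u=3/4·1.931447+1/4·8.556349+1/4·0.689357≈3.760011; next y=-7/10·0.068553+1/4·3.760011≈0.892015
n=5: y≈0.892015, sp=2, e=sp−y≈1.107985; I≈9.664333, D=e−e_prev≈-0.823462; u=3/4·1.107985+1/4·9.664333+1/4·(-0.823462)≈3.041206; next y=-7/10·0.892015+1/4·3.041206≈0.135891

0 2 2.500 0.000
1 2 1.719 0.625
2 2 3.010 -0.008
3 2 2.396 0.758
4 2 3.760 0.069
5 2 3.041 0.892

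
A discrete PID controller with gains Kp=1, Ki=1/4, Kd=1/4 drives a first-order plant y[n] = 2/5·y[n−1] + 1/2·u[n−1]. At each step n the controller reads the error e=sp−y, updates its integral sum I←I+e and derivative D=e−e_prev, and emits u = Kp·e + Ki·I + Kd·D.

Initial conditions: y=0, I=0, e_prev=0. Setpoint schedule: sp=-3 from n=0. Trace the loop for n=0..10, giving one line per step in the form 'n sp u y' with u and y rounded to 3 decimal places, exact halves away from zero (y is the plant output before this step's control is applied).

0 -3 -4.500 0.000
1 -3 -1.125 -2.250
2 -3 -3.056 -1.463
3 -3 -2.268 -2.113
4 -3 -2.853 -1.979
5 -3 -2.716 -2.218
6 -3 -2.931 -2.245
7 -3 -2.949 -2.364
8 -3 -3.053 -2.420
9 -3 -3.100 -2.494
10 -3 -3.165 -2.548

(exact arithmetic carried between steps; '≈' marks a value shown rounded to 6 d.p. or computed from one; I and e_prev carry over from the previous line; the table rounds u and y to 3 d.p., halves away from zero)
n=0: y=0, sp=-3, e=sp−y=-3; I=-3, D=e−e_prev=-3; u=1·(-3)+1/4·(-3)+1/4·(-3)=-4.5; next y=2/5·0+1/2·(-4.5)=-2.25
n=1: y=-2.25, sp=-3, e=sp−y=-0.75; I=-3.75, D=e−e_prev=2.25; u=1·(-0.75)+1/4·(-3.75)+1/4·2.25=-1.125; next y=2/5·(-2.25)+1/2·(-1.125)=-1.4625
n=2: y=-1.4625, sp=-3, e=sp−y=-1.5375; I=-5.2875, D=e−e_prev=-0.7875; u=1·(-1.5375)+1/4·(-5.2875)+1/4·(-0.7875)=-3.05625; next y=2/5·(-1.4625)+1/2·(-3.05625)=-2.113125
n=3: y=-2.113125, sp=-3, e=sp−y=-0.886875; I=-6.174375, D=e−e_prev=0.650625; u=1·(-0.886875)+1/4·(-6.174375)+1/4·0.650625≈-2.267813; next y=2/5·(-2.113125)+1/2·(-2.267813)≈-1.979156
n=4: y≈-1.979156, sp=-3, e=sp−y≈-1.020844; I≈-7.195219, D=e−e_prev≈-0.133969; u=1·(-1.020844)+1/4·(-7.195219)+1/4·(-0.133969)≈-2.853141; next y=2/5·(-1.979156)+1/2·(-2.853141)≈-2.218233
n=5: y≈-2.218233, sp=-3, e=sp−y≈-0.781767; I≈-7.976986, D=e−e_prev≈0.239077; u=1·(-0.781767)+1/4·(-7.976986)+1/4·0.239077≈-2.716245; next y=2/5·(-2.218233)+1/2·(-2.716245)≈-2.245415
n=6: y≈-2.245415, sp=-3, e=sp−y≈-0.754585; I≈-8.731571, D=e−e_prev≈0.027183; u=1·(-0.754585)+1/4·(-8.731571)+1/4·0.027183≈-2.930682; next y=2/5·(-2.245415)+1/2·(-2.930682)≈-2.363507
n=7: y≈-2.363507, sp=-3, e=sp−y≈-0.636493; I≈-9.368064, D=e−e_prev≈0.118092; u=1·(-0.636493)+1/4·(-9.368064)+1/4·0.118092≈-2.948986; next y=2/5·(-2.363507)+1/2·(-2.948986)≈-2.419896
n=8: y≈-2.419896, sp=-3, e=sp−y≈-0.580104; I≈-9.948168, D=e−e_prev≈0.056389; u=1·(-0.580104)+1/4·(-9.948168)+1/4·0.056389≈-3.053049; next y=2/5·(-2.419896)+1/2·(-3.053049)≈-2.494483
n=9: y≈-2.494483, sp=-3, e=sp−y≈-0.505517; I≈-10.453685, D=e−e_prev≈0.074587; u=1·(-0.505517)+1/4·(-10.453685)+1/4·0.074587≈-3.100292; next y=2/5·(-2.494483)+1/2·(-3.100292)≈-2.547939
n=10: y≈-2.547939, sp=-3, e=sp−y≈-0.452061; I≈-10.905746, D=e−e_prev≈0.053456; u=1·(-0.452061)+1/4·(-10.905746)+1/4·0.053456≈-3.165133; next y=2/5·(-2.547939)+1/2·(-3.165133)≈-2.601742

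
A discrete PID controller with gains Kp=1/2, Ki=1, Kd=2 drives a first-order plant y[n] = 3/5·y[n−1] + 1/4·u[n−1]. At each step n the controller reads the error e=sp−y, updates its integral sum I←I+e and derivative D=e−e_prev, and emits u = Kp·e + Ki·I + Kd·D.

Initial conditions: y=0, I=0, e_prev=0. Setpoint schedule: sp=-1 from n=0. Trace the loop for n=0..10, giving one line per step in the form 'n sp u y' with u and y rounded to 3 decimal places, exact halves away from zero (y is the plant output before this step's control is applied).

0 -1 -3.500 0.000
1 -1 0.563 -0.875
2 -1 -3.030 -0.384
3 -1 -0.551 -0.988
4 -1 -2.671 -0.731
5 -1 -1.111 -1.106
6 -1 -2.333 -0.942
7 -1 -1.339 -1.148
8 -1 -2.040 -1.024
9 -1 -1.415 -1.124
10 -1 -1.828 -1.028

(exact arithmetic carried between steps; '≈' marks a value shown rounded to 6 d.p. or computed from one; I and e_prev carry over from the previous line; the table rounds u and y to 3 d.p., halves away from zero)
n=0: y=0, sp=-1, e=sp−y=-1; I=-1, D=e−e_prev=-1; u=1/2·(-1)+1·(-1)+2·(-1)=-3.5; next y=3/5·0+1/4·(-3.5)=-0.875
n=1: y=-0.875, sp=-1, e=sp−y=-0.125; I=-1.125, D=e−e_prev=0.875; u=1/2·(-0.125)+1·(-1.125)+2·0.875=0.5625; next y=3/5·(-0.875)+1/4·0.5625=-0.384375
n=2: y=-0.384375, sp=-1, e=sp−y=-0.615625; I=-1.740625, D=e−e_prev=-0.490625; u=1/2·(-0.615625)+1·(-1.740625)+2·(-0.490625)≈-3.029688; next y=3/5·(-0.384375)+1/4·(-3.029688)≈-0.988047
n=3: y≈-0.988047, sp=-1, e=sp−y≈-0.011953; I≈-1.752578, D=e−e_prev≈0.603672; u=1/2·(-0.011953)+1·(-1.752578)+2·0.603672≈-0.551211; next y=3/5·(-0.988047)+1/4·(-0.551211)≈-0.730631
n=4: y≈-0.730631, sp=-1, e=sp−y≈-0.269369; I≈-2.021947, D=e−e_prev≈-0.257416; u=1/2·(-0.269369)+1·(-2.021947)+2·(-0.257416)≈-2.671464; next y=3/5·(-0.730631)+1/4·(-2.671464)≈-1.106244
n=5: y≈-1.106244, sp=-1, e=sp−y≈0.106244; I≈-1.915703, D=e−e_prev≈0.375614; u=1/2·0.106244+1·(-1.915703)+2·0.375614≈-1.111353; next y=3/5·(-1.106244)+1/4·(-1.111353)≈-0.941585
n=6: y≈-0.941585, sp=-1, e=sp−y≈-0.058415; I≈-1.974118, D=e−e_prev≈-0.164659; u=1/2·(-0.058415)+1·(-1.974118)+2·(-0.164659)≈-2.332644; next y=3/5·(-0.941585)+1/4·(-2.332644)≈-1.148112
n=7: y≈-1.148112, sp=-1, e=sp−y≈0.148112; I≈-1.826006, D=e−e_prev≈0.206527; u=1/2·0.148112+1·(-1.826006)+2·0.206527≈-1.338896; next y=3/5·(-1.148112)+1/4·(-1.338896)≈-1.023591
n=8: y≈-1.023591, sp=-1, e=sp−y≈0.023591; I≈-1.802415, D=e−e_prev≈-0.124521; u=1/2·0.023591+1·(-1.802415)+2·(-0.124521)≈-2.039661; next y=3/5·(-1.023591)+1/4·(-2.039661)≈-1.124070
n=9: y≈-1.124070, sp=-1, e=sp−y≈0.124070; I≈-1.678345, D=e−e_prev≈0.100479; u=1/2·0.124070+1·(-1.678345)+2·0.100479≈-1.415352; next y=3/5·(-1.124070)+1/4·(-1.415352)≈-1.028280
n=10: y≈-1.028280, sp=-1, e=sp−y≈0.028280; I≈-1.650065, D=e−e_prev≈-0.095790; u=1/2·0.028280+1·(-1.650065)+2·(-0.095790)≈-1.827505; next y=3/5·(-1.028280)+1/4·(-1.827505)≈-1.073844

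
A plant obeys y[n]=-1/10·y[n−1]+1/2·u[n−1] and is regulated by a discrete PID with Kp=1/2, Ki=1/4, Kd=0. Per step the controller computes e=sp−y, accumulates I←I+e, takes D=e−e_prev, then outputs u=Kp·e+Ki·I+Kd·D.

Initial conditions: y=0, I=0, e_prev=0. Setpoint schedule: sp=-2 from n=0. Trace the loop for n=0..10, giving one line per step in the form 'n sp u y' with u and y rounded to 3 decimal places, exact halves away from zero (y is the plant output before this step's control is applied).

0 -2 -1.500 0.000
1 -2 -1.438 -0.750
2 -2 -1.830 -0.644
3 -2 -2.014 -0.850
4 -2 -2.248 -0.922
5 -2 -2.435 -1.032
6 -2 -2.615 -1.114
7 -2 -2.775 -1.196
8 -2 -2.922 -1.268
9 -2 -3.055 -1.334
10 -2 -3.177 -1.394

(exact arithmetic carried between steps; '≈' marks a value shown rounded to 6 d.p. or computed from one; I and e_prev carry over from the previous line; the table rounds u and y to 3 d.p., halves away from zero)
n=0: y=0, sp=-2, e=sp−y=-2; I=-2, D=e−e_prev=-2; u=1/2·(-2)+1/4·(-2)+0·(-2)=-1.5; next y=-1/10·0+1/2·(-1.5)=-0.75
n=1: y=-0.75, sp=-2, e=sp−y=-1.25; I=-3.25, D=e−e_prev=0.75; u=1/2·(-1.25)+1/4·(-3.25)+0·0.75=-1.4375; next y=-1/10·(-0.75)+1/2·(-1.4375)=-0.64375
n=2: y=-0.64375, sp=-2, e=sp−y=-1.35625; I=-4.60625, D=e−e_prev=-0.10625; u=1/2·(-1.35625)+1/4·(-4.60625)+0·(-0.10625)≈-1.829688; next y=-1/10·(-0.64375)+1/2·(-1.829688)≈-0.850469
n=3: y≈-0.850469, sp=-2, e=sp−y≈-1.149531; I≈-5.755781, D=e−e_prev≈0.206719; u=1/2·(-1.149531)+1/4·(-5.755781)+0·0.206719≈-2.013711; next y=-1/10·(-0.850469)+1/2·(-2.013711)≈-0.921809
n=4: y≈-0.921809, sp=-2, e=sp−y≈-1.078191; I≈-6.833973, D=e−e_prev≈0.071340; u=1/2·(-1.078191)+1/4·(-6.833973)+0·0.071340≈-2.247589; next y=-1/10·(-0.921809)+1/2·(-2.247589)≈-1.031614
n=5: y≈-1.031614, sp=-2, e=sp−y≈-0.968386; I≈-7.802359, D=e−e_prev≈0.109805; u=1/2·(-0.968386)+1/4·(-7.802359)+0·0.109805≈-2.434783; next y=-1/10·(-1.031614)+1/2·(-2.434783)≈-1.114230
n=6: y≈-1.114230, sp=-2, e=sp−y≈-0.885770; I≈-8.688129, D=e−e_prev≈0.082617; u=1/2·(-0.885770)+1/4·(-8.688129)+0·0.082617≈-2.614917; next y=-1/10·(-1.114230)+1/2·(-2.614917)≈-1.196036
n=7: y≈-1.196036, sp=-2, e=sp−y≈-0.803964; I≈-9.492093, D=e−e_prev≈0.081805; u=1/2·(-0.803964)+1/4·(-9.492093)+0·0.081805≈-2.775006; next y=-1/10·(-1.196036)+1/2·(-2.775006)≈-1.267899
n=8: y≈-1.267899, sp=-2, e=sp−y≈-0.732101; I≈-10.224194, D=e−e_prev≈0.071864; u=1/2·(-0.732101)+1/4·(-10.224194)+0·0.071864≈-2.922099; next y=-1/10·(-1.267899)+1/2·(-2.922099)≈-1.334260
n=9: y≈-1.334260, sp=-2, e=sp−y≈-0.665740; I≈-10.889935, D=e−e_prev≈0.066360; u=1/2·(-0.665740)+1/4·(-10.889935)+0·0.066360≈-3.055354; next y=-1/10·(-1.334260)+1/2·(-3.055354)≈-1.394251
n=10: y≈-1.394251, sp=-2, e=sp−y≈-0.605749; I≈-11.495684, D=e−e_prev≈0.059991; u=1/2·(-0.605749)+1/4·(-11.495684)+0·0.059991≈-3.176795; next y=-1/10·(-1.394251)+1/2·(-3.176795)≈-1.448973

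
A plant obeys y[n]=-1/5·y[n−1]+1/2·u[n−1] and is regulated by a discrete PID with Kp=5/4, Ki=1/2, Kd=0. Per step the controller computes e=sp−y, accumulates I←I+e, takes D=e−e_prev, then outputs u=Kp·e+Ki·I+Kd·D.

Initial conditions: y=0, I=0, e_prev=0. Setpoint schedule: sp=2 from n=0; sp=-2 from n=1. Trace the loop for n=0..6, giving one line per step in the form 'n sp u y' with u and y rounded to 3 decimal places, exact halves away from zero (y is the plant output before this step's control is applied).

(exact arithmetic carried between steps; '≈' marks a value shown rounded to 6 d.p. or computed from one; I and e_prev carry over from the previous line; the table rounds u and y to 3 d.p., halves away from zero)
n=0: y=0, sp=2, e=sp−y=2; I=2, D=e−e_prev=2; u=5/4·2+1/2·2+0·2=3.5; next y=-1/5·0+1/2·3.5=1.75
n=1: y=1.75, sp=-2, e=sp−y=-3.75; I=-1.75, D=e−e_prev=-5.75; u=5/4·(-3.75)+1/2·(-1.75)+0·(-5.75)=-5.5625; next y=-1/5·1.75+1/2·(-5.5625)=-3.13125
n=2: y=-3.13125, sp=-2, e=sp−y=1.13125; I=-0.61875, D=e−e_prev=4.88125; u=5/4·1.13125+1/2·(-0.61875)+0·4.88125≈1.104688; next y=-1/5·(-3.13125)+1/2·1.104688≈1.178594
n=3: y≈1.178594, sp=-2, e=sp−y≈-3.178594; I≈-3.797344, D=e−e_prev≈-4.309844; u=5/4·(-3.178594)+1/2·(-3.797344)+0·(-4.309844)≈-5.871914; next y=-1/5·1.178594+1/2·(-5.871914)≈-3.171676
n=4: y≈-3.171676, sp=-2, e=sp−y≈1.171676; I≈-2.625668, D=e−e_prev≈4.350270; u=5/4·1.171676+1/2·(-2.625668)+0·4.350270≈0.151761; next y=-1/5·(-3.171676)+1/2·0.151761≈0.710216
n=5: y≈0.710216, sp=-2, e=sp−y≈-2.710216; I≈-5.335883, D=e−e_prev≈-3.881891; u=5/4·(-2.710216)+1/2·(-5.335883)+0·(-3.881891)≈-6.055711; next y=-1/5·0.710216+1/2·(-6.055711)≈-3.169899
n=6: y≈-3.169899, sp=-2, e=sp−y≈1.169899; I≈-4.165985, D=e−e_prev≈3.880114; u=5/4·1.169899+1/2·(-4.165985)+0·3.880114≈-0.620619; next y=-1/5·(-3.169899)+1/2·(-0.620619)≈0.323670

0 2 3.500 0.000
1 -2 -5.563 1.750
2 -2 1.105 -3.131
3 -2 -5.872 1.179
4 -2 0.152 -3.172
5 -2 -6.056 0.710
6 -2 -0.621 -3.170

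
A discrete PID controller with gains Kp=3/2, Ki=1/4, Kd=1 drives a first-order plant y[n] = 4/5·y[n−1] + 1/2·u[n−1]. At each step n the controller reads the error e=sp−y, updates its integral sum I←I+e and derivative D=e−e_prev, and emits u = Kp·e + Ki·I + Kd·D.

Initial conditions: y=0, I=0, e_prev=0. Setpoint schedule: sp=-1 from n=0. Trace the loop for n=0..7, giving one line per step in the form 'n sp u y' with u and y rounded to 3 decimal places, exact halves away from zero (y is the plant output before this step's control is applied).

0 -1 -2.750 0.000
1 -1 1.781 -1.375
2 -1 -2.705 -0.209
3 -1 1.867 -1.520
4 -1 -2.717 -0.283
5 -1 1.922 -1.585
6 -1 -2.748 -0.307
7 -1 1.966 -1.619

(exact arithmetic carried between steps; '≈' marks a value shown rounded to 6 d.p. or computed from one; I and e_prev carry over from the previous line; the table rounds u and y to 3 d.p., halves away from zero)
n=0: y=0, sp=-1, e=sp−y=-1; I=-1, D=e−e_prev=-1; u=3/2·(-1)+1/4·(-1)+1·(-1)=-2.75; next y=4/5·0+1/2·(-2.75)=-1.375
n=1: y=-1.375, sp=-1, e=sp−y=0.375; I=-0.625, D=e−e_prev=1.375; u=3/2·0.375+1/4·(-0.625)+1·1.375=1.78125; next y=4/5·(-1.375)+1/2·1.78125=-0.209375
n=2: y=-0.209375, sp=-1, e=sp−y=-0.790625; I=-1.415625, D=e−e_prev=-1.165625; u=3/2·(-0.790625)+1/4·(-1.415625)+1·(-1.165625)≈-2.705469; next y=4/5·(-0.209375)+1/2·(-2.705469)≈-1.520234
n=3: y≈-1.520234, sp=-1, e=sp−y≈0.520234; I≈-0.895391, D=e−e_prev≈1.310859; u=3/2·0.520234+1/4·(-0.895391)+1·1.310859≈1.867363; next y=4/5·(-1.520234)+1/2·1.867363≈-0.282506
n=4: y≈-0.282506, sp=-1, e=sp−y≈-0.717494; I≈-1.612885, D=e−e_prev≈-1.237729; u=3/2·(-0.717494)+1/4·(-1.612885)+1·(-1.237729)≈-2.717191; next y=4/5·(-0.282506)+1/2·(-2.717191)≈-1.584600
n=5: y≈-1.584600, sp=-1, e=sp−y≈0.584600; I≈-1.028285, D=e−e_prev≈1.302094; u=3/2·0.584600+1/4·(-1.028285)+1·1.302094≈1.921923; next y=4/5·(-1.584600)+1/2·1.921923≈-0.306718
n=6: y≈-0.306718, sp=-1, e=sp−y≈-0.693282; I≈-1.721566, D=e−e_prev≈-1.277882; u=3/2·(-0.693282)+1/4·(-1.721566)+1·(-1.277882)≈-2.748196; next y=4/5·(-0.306718)+1/2·(-2.748196)≈-1.619473
n=7: y≈-1.619473, sp=-1, e=sp−y≈0.619473; I≈-1.102094, D=e−e_prev≈1.312754; u=3/2·0.619473+1/4·(-1.102094)+1·1.312754≈1.966440; next y=4/5·(-1.619473)+1/2·1.966440≈-0.312358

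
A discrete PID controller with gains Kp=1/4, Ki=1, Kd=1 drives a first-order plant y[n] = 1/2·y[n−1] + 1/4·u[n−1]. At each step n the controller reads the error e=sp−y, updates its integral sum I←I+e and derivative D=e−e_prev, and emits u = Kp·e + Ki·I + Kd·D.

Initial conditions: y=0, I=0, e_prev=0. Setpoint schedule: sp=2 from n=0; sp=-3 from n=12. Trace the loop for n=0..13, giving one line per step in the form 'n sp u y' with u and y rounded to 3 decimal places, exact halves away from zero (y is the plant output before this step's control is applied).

(exact arithmetic carried between steps; '≈' marks a value shown rounded to 6 d.p. or computed from one; I and e_prev carry over from the previous line; the table rounds u and y to 3 d.p., halves away from zero)
n=0: y=0, sp=2, e=sp−y=2; I=2, D=e−e_prev=2; u=1/4·2+1·2+1·2=4.5; next y=1/2·0+1/4·4.5=1.125
n=1: y=1.125, sp=2, e=sp−y=0.875; I=2.875, D=e−e_prev=-1.125; u=1/4·0.875+1·2.875+1·(-1.125)=1.96875; next y=1/2·1.125+1/4·1.96875≈1.054688
n=2: y≈1.054688, sp=2, e=sp−y≈0.945313; I≈3.820313, D=e−e_prev≈0.070313; u=1/4·0.945313+1·3.820313+1·0.070313≈4.126953; next y=1/2·1.054688+1/4·4.126953≈1.559082
n=3: y≈1.559082, sp=2, e=sp−y≈0.440918; I≈4.261230, D=e−e_prev≈-0.504395; u=1/4·0.440918+1·4.261230+1·(-0.504395)≈3.867065; next y=1/2·1.559082+1/4·3.867065≈1.746307
n=4: y≈1.746307, sp=2, e=sp−y≈0.253693; I≈4.514923, D=e−e_prev≈-0.187225; u=1/4·0.253693+1·4.514923+1·(-0.187225)≈4.391121; next y=1/2·1.746307+1/4·4.391121≈1.970934
n=5: y≈1.970934, sp=2, e=sp−y≈0.029066; I≈4.543989, D=e−e_prev≈-0.224627; u=1/4·0.029066+1·4.543989+1·(-0.224627)≈4.326629; next y=1/2·1.970934+1/4·4.326629≈2.067124
n=6: y≈2.067124, sp=2, e=sp−y≈-0.067124; I≈4.476865, D=e−e_prev≈-0.096190; u=1/4·(-0.067124)+1·4.476865+1·(-0.096190)≈4.363894; next y=1/2·2.067124+1/4·4.363894≈2.124536
n=7: y≈2.124536, sp=2, e=sp−y≈-0.124536; I≈4.352329, D=e−e_prev≈-0.057411; u=1/4·(-0.124536)+1·4.352329+1·(-0.057411)≈4.263784; next y=1/2·2.124536+1/4·4.263784≈2.128214
n=8: y≈2.128214, sp=2, e=sp−y≈-0.128214; I≈4.224116, D=e−e_prev≈-0.003678; u=1/4·(-0.128214)+1·4.224116+1·(-0.003678)≈4.188384; next y=1/2·2.128214+1/4·4.188384≈2.111203
n=9: y≈2.111203, sp=2, e=sp−y≈-0.111203; I≈4.112913, D=e−e_prev≈0.017011; u=1/4·(-0.111203)+1·4.112913+1·0.017011≈4.102123; next y=1/2·2.111203+1/4·4.102123≈2.081132
n=10: y≈2.081132, sp=2, e=sp−y≈-0.081132; I≈4.031781, D=e−e_prev≈0.030071; u=1/4·(-0.081132)+1·4.031781+1·0.030071≈4.041568; next y=1/2·2.081132+1/4·4.041568≈2.050958
n=11: y≈2.050958, sp=2, e=sp−y≈-0.050958; I≈3.980822, D=e−e_prev≈0.030174; u=1/4·(-0.050958)+1·3.980822+1·0.030174≈3.998257; next y=1/2·2.050958+1/4·3.998257≈2.025043
n=12: y≈2.025043, sp=-3, e=sp−y≈-5.025043; I≈-1.044221, D=e−e_prev≈-4.974085; u=1/4·(-5.025043)+1·(-1.044221)+1·(-4.974085)≈-7.274567; next y=1/2·2.025043+1/4·(-7.274567)≈-0.806120
n=13: y≈-0.806120, sp=-3, e=sp−y≈-2.193880; I≈-3.238101, D=e−e_prev≈2.831163; u=1/4·(-2.193880)+1·(-3.238101)+1·2.831163≈-0.955407; next y=1/2·(-0.806120)+1/4·(-0.955407)≈-0.641912

0 2 4.500 0.000
1 2 1.969 1.125
2 2 4.127 1.055
3 2 3.867 1.559
4 2 4.391 1.746
5 2 4.327 1.971
6 2 4.364 2.067
7 2 4.264 2.125
8 2 4.188 2.128
9 2 4.102 2.111
10 2 4.042 2.081
11 2 3.998 2.051
12 -3 -7.275 2.025
13 -3 -0.955 -0.806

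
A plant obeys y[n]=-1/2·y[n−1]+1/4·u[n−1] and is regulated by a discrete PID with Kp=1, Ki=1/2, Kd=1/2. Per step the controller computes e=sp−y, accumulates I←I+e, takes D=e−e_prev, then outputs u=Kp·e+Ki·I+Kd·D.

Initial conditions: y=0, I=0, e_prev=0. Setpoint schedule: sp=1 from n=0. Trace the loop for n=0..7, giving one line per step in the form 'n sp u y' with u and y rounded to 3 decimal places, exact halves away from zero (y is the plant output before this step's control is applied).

(exact arithmetic carried between steps; '≈' marks a value shown rounded to 6 d.p. or computed from one; I and e_prev carry over from the previous line; the table rounds u and y to 3 d.p., halves away from zero)
n=0: y=0, sp=1, e=sp−y=1; I=1, D=e−e_prev=1; u=1·1+1/2·1+1/2·1=2; next y=-1/2·0+1/4·2=0.5
n=1: y=0.5, sp=1, e=sp−y=0.5; I=1.5, D=e−e_prev=-0.5; u=1·0.5+1/2·1.5+1/2·(-0.5)=1; next y=-1/2·0.5+1/4·1=0
n=2: y=0, sp=1, e=sp−y=1; I=2.5, D=e−e_prev=0.5; u=1·1+1/2·2.5+1/2·0.5=2.5; next y=-1/2·0+1/4·2.5=0.625
n=3: y=0.625, sp=1, e=sp−y=0.375; I=2.875, D=e−e_prev=-0.625; u=1·0.375+1/2·2.875+1/2·(-0.625)=1.5; next y=-1/2·0.625+1/4·1.5=0.0625
n=4: y=0.0625, sp=1, e=sp−y=0.9375; I=3.8125, D=e−e_prev=0.5625; u=1·0.9375+1/2·3.8125+1/2·0.5625=3.125; next y=-1/2·0.0625+1/4·3.125=0.75
n=5: y=0.75, sp=1, e=sp−y=0.25; I=4.0625, D=e−e_prev=-0.6875; u=1·0.25+1/2·4.0625+1/2·(-0.6875)=1.9375; next y=-1/2·0.75+1/4·1.9375=0.109375
n=6: y=0.109375, sp=1, e=sp−y=0.890625; I=4.953125, D=e−e_prev=0.640625; u=1·0.890625+1/2·4.953125+1/2·0.640625=3.6875; next y=-1/2·0.109375+1/4·3.6875≈0.867188
n=7: y≈0.867188, sp=1, e=sp−y≈0.132813; I≈5.085938, D=e−e_prev≈-0.757813; u=1·0.132813+1/2·5.085938+1/2·(-0.757813)≈2.296875; next y=-1/2·0.867188+1/4·2.296875≈0.140625

0 1 2.000 0.000
1 1 1.000 0.500
2 1 2.500 0.000
3 1 1.500 0.625
4 1 3.125 0.063
5 1 1.938 0.750
6 1 3.688 0.109
7 1 2.297 0.867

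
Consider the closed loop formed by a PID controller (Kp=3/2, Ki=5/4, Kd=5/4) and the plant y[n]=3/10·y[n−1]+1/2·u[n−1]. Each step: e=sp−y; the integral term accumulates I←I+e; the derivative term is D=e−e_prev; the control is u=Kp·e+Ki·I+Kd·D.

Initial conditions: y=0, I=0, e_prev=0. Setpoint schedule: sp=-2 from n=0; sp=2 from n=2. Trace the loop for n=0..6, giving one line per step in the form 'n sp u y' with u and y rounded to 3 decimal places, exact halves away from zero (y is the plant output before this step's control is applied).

(exact arithmetic carried between steps; '≈' marks a value shown rounded to 6 d.p. or computed from one; I and e_prev carry over from the previous line; the table rounds u and y to 3 d.p., halves away from zero)
n=0: y=0, sp=-2, e=sp−y=-2; I=-2, D=e−e_prev=-2; u=3/2·(-2)+5/4·(-2)+5/4·(-2)=-8; next y=3/10·0+1/2·(-8)=-4
n=1: y=-4, sp=-2, e=sp−y=2; I=0, D=e−e_prev=4; u=3/2·2+5/4·0+5/4·4=8; next y=3/10·(-4)+1/2·8=2.8
n=2: y=2.8, sp=2, e=sp−y=-0.8; I=-0.8, D=e−e_prev=-2.8; u=3/2·(-0.8)+5/4·(-0.8)+5/4·(-2.8)=-5.7; next y=3/10·2.8+1/2·(-5.7)=-2.01
n=3: y=-2.01, sp=2, e=sp−y=4.01; I=3.21, D=e−e_prev=4.81; u=3/2·4.01+5/4·3.21+5/4·4.81=16.04; next y=3/10·(-2.01)+1/2·16.04=7.417
n=4: y=7.417, sp=2, e=sp−y=-5.417; I=-2.207, D=e−e_prev=-9.427; u=3/2·(-5.417)+5/4·(-2.207)+5/4·(-9.427)=-22.668; next y=3/10·7.417+1/2·(-22.668)=-9.1089
n=5: y=-9.1089, sp=2, e=sp−y=11.1089; I=8.9019, D=e−e_prev=16.5259; u=3/2·11.1089+5/4·8.9019+5/4·16.5259=48.4481; next y=3/10·(-9.1089)+1/2·48.4481=21.49138
n=6: y=21.49138, sp=2, e=sp−y=-19.49138; I=-10.58948, D=e−e_prev=-30.60028; u=3/2·(-19.49138)+5/4·(-10.58948)+5/4·(-30.60028)=-80.72427; next y=3/10·21.49138+1/2·(-80.72427)=-33.914721

0 -2 -8.000 0.000
1 -2 8.000 -4.000
2 2 -5.700 2.800
3 2 16.040 -2.010
4 2 -22.668 7.417
5 2 48.448 -9.109
6 2 -80.724 21.491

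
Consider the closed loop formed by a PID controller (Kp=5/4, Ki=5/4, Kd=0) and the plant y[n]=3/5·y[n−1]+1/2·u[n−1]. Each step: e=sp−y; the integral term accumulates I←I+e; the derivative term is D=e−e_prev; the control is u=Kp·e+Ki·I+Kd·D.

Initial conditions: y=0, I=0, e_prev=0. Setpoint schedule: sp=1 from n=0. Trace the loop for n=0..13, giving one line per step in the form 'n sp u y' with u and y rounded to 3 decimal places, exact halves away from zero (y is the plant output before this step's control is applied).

0 1 2.500 0.000
1 1 0.625 1.250
2 1 0.781 1.063
3 1 0.789 1.028
4 1 0.796 1.011
5 1 0.798 1.005
6 1 0.799 1.002
7 1 0.800 1.001
8 1 0.800 1.000
9 1 0.800 1.000
10 1 0.800 1.000
11 1 0.800 1.000
12 1 0.800 1.000
13 1 0.800 1.000

(exact arithmetic carried between steps; '≈' marks a value shown rounded to 6 d.p. or computed from one; I and e_prev carry over from the previous line; the table rounds u and y to 3 d.p., halves away from zero)
n=0: y=0, sp=1, e=sp−y=1; I=1, D=e−e_prev=1; u=5/4·1+5/4·1+0·1=2.5; next y=3/5·0+1/2·2.5=1.25
n=1: y=1.25, sp=1, e=sp−y=-0.25; I=0.75, D=e−e_prev=-1.25; u=5/4·(-0.25)+5/4·0.75+0·(-1.25)=0.625; next y=3/5·1.25+1/2·0.625=1.0625
n=2: y=1.0625, sp=1, e=sp−y=-0.0625; I=0.6875, D=e−e_prev=0.1875; u=5/4·(-0.0625)+5/4·0.6875+0·0.1875=0.78125; next y=3/5·1.0625+1/2·0.78125=1.028125
n=3: y=1.028125, sp=1, e=sp−y=-0.028125; I=0.659375, D=e−e_prev=0.034375; u=5/4·(-0.028125)+5/4·0.659375+0·0.034375≈0.789063; next y=3/5·1.028125+1/2·0.789063≈1.011406
n=4: y≈1.011406, sp=1, e=sp−y≈-0.011406; I≈0.647969, D=e−e_prev≈0.016719; u=5/4·(-0.011406)+5/4·0.647969+0·0.016719≈0.795703; next y=3/5·1.011406+1/2·0.795703≈1.004695
n=5: y≈1.004695, sp=1, e=sp−y≈-0.004695; I≈0.643273, D=e−e_prev≈0.006711; u=5/4·(-0.004695)+5/4·0.643273+0·0.006711≈0.798223; next y=3/5·1.004695+1/2·0.798223≈1.001929
n=6: y≈1.001929, sp=1, e=sp−y≈-0.001929; I≈0.641345, D=e−e_prev≈0.002767; u=5/4·(-0.001929)+5/4·0.641345+0·0.002767≈0.799271; next y=3/5·1.001929+1/2·0.799271≈1.000792
n=7: y≈1.000792, sp=1, e=sp−y≈-0.000792; I≈0.640553, D=e−e_prev≈0.001136; u=5/4·(-0.000792)+5/4·0.640553+0·0.001136≈0.799700; next y=3/5·1.000792+1/2·0.799700≈1.000326
n=8: y≈1.000326, sp=1, e=sp−y≈-0.000326; I≈0.640227, D=e−e_prev≈0.000467; u=5/4·(-0.000326)+5/4·0.640227+0·0.000467≈0.799877; next y=3/5·1.000326+1/2·0.799877≈1.000134
n=9: y≈1.000134, sp=1, e=sp−y≈-0.000134; I≈0.640093, D=e−e_prev≈0.000192; u=5/4·(-0.000134)+5/4·0.640093+0·0.000192≈0.799949; next y=3/5·1.000134+1/2·0.799949≈1.000055
n=10: y≈1.000055, sp=1, e=sp−y≈-0.000055; I≈0.640038, D=e−e_prev≈0.000079; u=5/4·(-0.000055)+5/4·0.640038+0·0.000079≈0.799979; next y=3/5·1.000055+1/2·0.799979≈1.000023
n=11: y≈1.000023, sp=1, e=sp−y≈-0.000023; I≈0.640016, D=e−e_prev≈0.000032; u=5/4·(-0.000023)+5/4·0.640016+0·0.000032≈0.799991; next y=3/5·1.000023+1/2·0.799991≈1.000009
n=12: y≈1.000009, sp=1, e=sp−y≈-0.000009; I≈0.640006, D=e−e_prev≈0.000013; u=5/4·(-0.000009)+5/4·0.640006+0·0.000013≈0.799996; next y=3/5·1.000009+1/2·0.799996≈1.000004
n=13: y≈1.000004, sp=1, e=sp−y≈-0.000004; I≈0.640003, D=e−e_prev≈0.000005; u=5/4·(-0.000004)+5/4·0.640003+0·0.000005≈0.799999; next y=3/5·1.000004+1/2·0.799999≈1.000002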